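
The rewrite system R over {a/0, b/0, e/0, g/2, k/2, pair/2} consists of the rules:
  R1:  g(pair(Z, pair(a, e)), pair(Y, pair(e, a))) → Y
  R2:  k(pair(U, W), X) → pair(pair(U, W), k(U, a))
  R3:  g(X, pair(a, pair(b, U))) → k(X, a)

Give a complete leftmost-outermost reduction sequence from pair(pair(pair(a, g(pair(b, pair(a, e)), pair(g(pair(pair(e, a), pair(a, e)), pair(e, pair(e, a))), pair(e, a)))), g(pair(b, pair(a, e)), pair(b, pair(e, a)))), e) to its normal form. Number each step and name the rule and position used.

pair(pair(pair(a, e), b), e)

1. pair(pair(pair(a, g(pair(b, pair(a, e)), pair(g(pair(pair(e, a), pair(a, e)), pair(e, pair(e, a))), pair(e, a)))), g(pair(b, pair(a, e)), pair(b, pair(e, a)))), e)  →  pair(pair(pair(a, g(pair(pair(e, a), pair(a, e)), pair(e, pair(e, a)))), g(pair(b, pair(a, e)), pair(b, pair(e, a)))), e)   [R1 at 1.1.2]
2. pair(pair(pair(a, g(pair(pair(e, a), pair(a, e)), pair(e, pair(e, a)))), g(pair(b, pair(a, e)), pair(b, pair(e, a)))), e)  →  pair(pair(pair(a, e), g(pair(b, pair(a, e)), pair(b, pair(e, a)))), e)   [R1 at 1.1.2]
3. pair(pair(pair(a, e), g(pair(b, pair(a, e)), pair(b, pair(e, a)))), e)  →  pair(pair(pair(a, e), b), e)   [R1 at 1.2]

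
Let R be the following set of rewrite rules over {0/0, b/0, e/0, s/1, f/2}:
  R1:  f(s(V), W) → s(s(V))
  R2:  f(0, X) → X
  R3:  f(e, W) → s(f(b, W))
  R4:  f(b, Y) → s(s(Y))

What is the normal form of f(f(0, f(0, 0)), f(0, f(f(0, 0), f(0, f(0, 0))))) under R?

1. f(f(0, f(0, 0)), f(0, f(f(0, 0), f(0, f(0, 0)))))  →  f(f(0, 0), f(0, f(f(0, 0), f(0, f(0, 0)))))   [R2 at 1]
2. f(f(0, 0), f(0, f(f(0, 0), f(0, f(0, 0)))))  →  f(0, f(0, f(f(0, 0), f(0, f(0, 0)))))   [R2 at 1]
3. f(0, f(0, f(f(0, 0), f(0, f(0, 0)))))  →  f(0, f(f(0, 0), f(0, f(0, 0))))   [R2 at ε]
4. f(0, f(f(0, 0), f(0, f(0, 0))))  →  f(f(0, 0), f(0, f(0, 0)))   [R2 at ε]
5. f(f(0, 0), f(0, f(0, 0)))  →  f(0, f(0, f(0, 0)))   [R2 at 1]
6. f(0, f(0, f(0, 0)))  →  f(0, f(0, 0))   [R2 at ε]
7. f(0, f(0, 0))  →  f(0, 0)   [R2 at ε]
8. f(0, 0)  →  0   [R2 at ε]

0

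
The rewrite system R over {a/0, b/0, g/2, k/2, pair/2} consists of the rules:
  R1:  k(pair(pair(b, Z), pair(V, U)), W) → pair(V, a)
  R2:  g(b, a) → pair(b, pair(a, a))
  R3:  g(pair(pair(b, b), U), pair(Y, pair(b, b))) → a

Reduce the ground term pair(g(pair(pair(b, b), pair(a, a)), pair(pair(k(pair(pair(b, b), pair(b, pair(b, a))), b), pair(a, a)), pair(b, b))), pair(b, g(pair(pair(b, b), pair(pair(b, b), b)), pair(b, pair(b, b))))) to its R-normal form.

pair(a, pair(b, a))

1. pair(g(pair(pair(b, b), pair(a, a)), pair(pair(k(pair(pair(b, b), pair(b, pair(b, a))), b), pair(a, a)), pair(b, b))), pair(b, g(pair(pair(b, b), pair(pair(b, b), b)), pair(b, pair(b, b)))))  →  pair(a, pair(b, g(pair(pair(b, b), pair(pair(b, b), b)), pair(b, pair(b, b)))))   [R3 at 1]
2. pair(a, pair(b, g(pair(pair(b, b), pair(pair(b, b), b)), pair(b, pair(b, b)))))  →  pair(a, pair(b, a))   [R3 at 2.2]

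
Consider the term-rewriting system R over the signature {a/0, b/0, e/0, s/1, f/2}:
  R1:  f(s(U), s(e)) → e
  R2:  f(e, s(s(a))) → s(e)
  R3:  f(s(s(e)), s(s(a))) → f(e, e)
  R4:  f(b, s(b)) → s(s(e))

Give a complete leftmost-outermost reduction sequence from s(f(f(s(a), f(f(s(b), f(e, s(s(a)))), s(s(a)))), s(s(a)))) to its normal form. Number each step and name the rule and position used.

1. s(f(f(s(a), f(f(s(b), f(e, s(s(a)))), s(s(a)))), s(s(a))))  →  s(f(f(s(a), f(f(s(b), s(e)), s(s(a)))), s(s(a))))   [R2 at 1.1.2.1.2]
2. s(f(f(s(a), f(f(s(b), s(e)), s(s(a)))), s(s(a))))  →  s(f(f(s(a), f(e, s(s(a)))), s(s(a))))   [R1 at 1.1.2.1]
3. s(f(f(s(a), f(e, s(s(a)))), s(s(a))))  →  s(f(f(s(a), s(e)), s(s(a))))   [R2 at 1.1.2]
4. s(f(f(s(a), s(e)), s(s(a))))  →  s(f(e, s(s(a))))   [R1 at 1.1]
5. s(f(e, s(s(a))))  →  s(s(e))   [R2 at 1]

s(s(e))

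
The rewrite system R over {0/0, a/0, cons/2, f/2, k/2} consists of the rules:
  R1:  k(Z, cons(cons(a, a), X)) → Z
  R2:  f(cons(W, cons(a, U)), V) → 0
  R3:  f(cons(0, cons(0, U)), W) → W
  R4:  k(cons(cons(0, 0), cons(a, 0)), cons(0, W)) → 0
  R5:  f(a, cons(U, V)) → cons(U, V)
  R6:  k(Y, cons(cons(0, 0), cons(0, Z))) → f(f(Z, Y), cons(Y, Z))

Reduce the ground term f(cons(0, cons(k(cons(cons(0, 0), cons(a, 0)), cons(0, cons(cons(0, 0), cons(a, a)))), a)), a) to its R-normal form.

1. f(cons(0, cons(k(cons(cons(0, 0), cons(a, 0)), cons(0, cons(cons(0, 0), cons(a, a)))), a)), a)  →  f(cons(0, cons(0, a)), a)   [R4 at 1.2.1]
2. f(cons(0, cons(0, a)), a)  →  a   [R3 at ε]

a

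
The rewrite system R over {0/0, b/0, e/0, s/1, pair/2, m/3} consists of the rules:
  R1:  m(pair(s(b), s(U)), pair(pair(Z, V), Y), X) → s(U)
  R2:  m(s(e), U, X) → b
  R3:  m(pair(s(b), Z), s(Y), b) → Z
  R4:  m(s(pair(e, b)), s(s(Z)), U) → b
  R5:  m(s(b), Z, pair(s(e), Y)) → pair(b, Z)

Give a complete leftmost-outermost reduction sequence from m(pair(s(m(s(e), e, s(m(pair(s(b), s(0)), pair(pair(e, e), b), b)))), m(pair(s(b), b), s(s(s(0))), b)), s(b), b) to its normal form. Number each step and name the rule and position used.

1. m(pair(s(m(s(e), e, s(m(pair(s(b), s(0)), pair(pair(e, e), b), b)))), m(pair(s(b), b), s(s(s(0))), b)), s(b), b)  →  m(pair(s(b), m(pair(s(b), b), s(s(s(0))), b)), s(b), b)   [R2 at 1.1.1]
2. m(pair(s(b), m(pair(s(b), b), s(s(s(0))), b)), s(b), b)  →  m(pair(s(b), b), s(s(s(0))), b)   [R3 at ε]
3. m(pair(s(b), b), s(s(s(0))), b)  →  b   [R3 at ε]

b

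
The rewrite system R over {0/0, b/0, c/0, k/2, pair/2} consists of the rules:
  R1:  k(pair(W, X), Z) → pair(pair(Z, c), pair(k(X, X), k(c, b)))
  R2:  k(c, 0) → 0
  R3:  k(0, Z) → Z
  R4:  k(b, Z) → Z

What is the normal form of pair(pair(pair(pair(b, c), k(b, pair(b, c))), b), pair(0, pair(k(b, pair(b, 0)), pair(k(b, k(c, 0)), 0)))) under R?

pair(pair(pair(pair(b, c), pair(b, c)), b), pair(0, pair(pair(b, 0), pair(0, 0))))

1. pair(pair(pair(pair(b, c), k(b, pair(b, c))), b), pair(0, pair(k(b, pair(b, 0)), pair(k(b, k(c, 0)), 0))))  →  pair(pair(pair(pair(b, c), pair(b, c)), b), pair(0, pair(k(b, pair(b, 0)), pair(k(b, k(c, 0)), 0))))   [R4 at 1.1.2]
2. pair(pair(pair(pair(b, c), pair(b, c)), b), pair(0, pair(k(b, pair(b, 0)), pair(k(b, k(c, 0)), 0))))  →  pair(pair(pair(pair(b, c), pair(b, c)), b), pair(0, pair(pair(b, 0), pair(k(b, k(c, 0)), 0))))   [R4 at 2.2.1]
3. pair(pair(pair(pair(b, c), pair(b, c)), b), pair(0, pair(pair(b, 0), pair(k(b, k(c, 0)), 0))))  →  pair(pair(pair(pair(b, c), pair(b, c)), b), pair(0, pair(pair(b, 0), pair(k(c, 0), 0))))   [R4 at 2.2.2.1]
4. pair(pair(pair(pair(b, c), pair(b, c)), b), pair(0, pair(pair(b, 0), pair(k(c, 0), 0))))  →  pair(pair(pair(pair(b, c), pair(b, c)), b), pair(0, pair(pair(b, 0), pair(0, 0))))   [R2 at 2.2.2.1]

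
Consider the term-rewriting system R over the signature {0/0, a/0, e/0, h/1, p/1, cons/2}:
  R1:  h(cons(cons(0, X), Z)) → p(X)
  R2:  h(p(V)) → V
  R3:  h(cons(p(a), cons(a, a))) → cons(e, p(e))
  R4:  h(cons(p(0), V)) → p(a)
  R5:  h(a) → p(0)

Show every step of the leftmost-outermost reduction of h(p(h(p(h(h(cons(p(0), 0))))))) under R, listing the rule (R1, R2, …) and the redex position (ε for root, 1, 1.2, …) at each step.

1. h(p(h(p(h(h(cons(p(0), 0)))))))  →  h(p(h(h(cons(p(0), 0)))))   [R2 at ε]
2. h(p(h(h(cons(p(0), 0)))))  →  h(h(cons(p(0), 0)))   [R2 at ε]
3. h(h(cons(p(0), 0)))  →  h(p(a))   [R4 at 1]
4. h(p(a))  →  a   [R2 at ε]

a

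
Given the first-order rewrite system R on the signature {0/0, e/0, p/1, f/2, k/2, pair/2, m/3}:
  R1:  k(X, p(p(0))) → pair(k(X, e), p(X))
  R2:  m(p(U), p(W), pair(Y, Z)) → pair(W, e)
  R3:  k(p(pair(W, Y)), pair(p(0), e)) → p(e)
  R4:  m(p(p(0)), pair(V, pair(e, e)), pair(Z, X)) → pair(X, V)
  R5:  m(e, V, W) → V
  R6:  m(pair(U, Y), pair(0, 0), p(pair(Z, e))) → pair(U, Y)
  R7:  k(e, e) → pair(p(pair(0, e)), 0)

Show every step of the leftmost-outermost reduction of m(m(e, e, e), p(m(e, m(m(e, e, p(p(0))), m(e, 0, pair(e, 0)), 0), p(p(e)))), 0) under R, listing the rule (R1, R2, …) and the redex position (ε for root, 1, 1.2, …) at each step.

p(0)

1. m(m(e, e, e), p(m(e, m(m(e, e, p(p(0))), m(e, 0, pair(e, 0)), 0), p(p(e)))), 0)  →  m(e, p(m(e, m(m(e, e, p(p(0))), m(e, 0, pair(e, 0)), 0), p(p(e)))), 0)   [R5 at 1]
2. m(e, p(m(e, m(m(e, e, p(p(0))), m(e, 0, pair(e, 0)), 0), p(p(e)))), 0)  →  p(m(e, m(m(e, e, p(p(0))), m(e, 0, pair(e, 0)), 0), p(p(e))))   [R5 at ε]
3. p(m(e, m(m(e, e, p(p(0))), m(e, 0, pair(e, 0)), 0), p(p(e))))  →  p(m(m(e, e, p(p(0))), m(e, 0, pair(e, 0)), 0))   [R5 at 1]
4. p(m(m(e, e, p(p(0))), m(e, 0, pair(e, 0)), 0))  →  p(m(e, m(e, 0, pair(e, 0)), 0))   [R5 at 1.1]
5. p(m(e, m(e, 0, pair(e, 0)), 0))  →  p(m(e, 0, pair(e, 0)))   [R5 at 1]
6. p(m(e, 0, pair(e, 0)))  →  p(0)   [R5 at 1]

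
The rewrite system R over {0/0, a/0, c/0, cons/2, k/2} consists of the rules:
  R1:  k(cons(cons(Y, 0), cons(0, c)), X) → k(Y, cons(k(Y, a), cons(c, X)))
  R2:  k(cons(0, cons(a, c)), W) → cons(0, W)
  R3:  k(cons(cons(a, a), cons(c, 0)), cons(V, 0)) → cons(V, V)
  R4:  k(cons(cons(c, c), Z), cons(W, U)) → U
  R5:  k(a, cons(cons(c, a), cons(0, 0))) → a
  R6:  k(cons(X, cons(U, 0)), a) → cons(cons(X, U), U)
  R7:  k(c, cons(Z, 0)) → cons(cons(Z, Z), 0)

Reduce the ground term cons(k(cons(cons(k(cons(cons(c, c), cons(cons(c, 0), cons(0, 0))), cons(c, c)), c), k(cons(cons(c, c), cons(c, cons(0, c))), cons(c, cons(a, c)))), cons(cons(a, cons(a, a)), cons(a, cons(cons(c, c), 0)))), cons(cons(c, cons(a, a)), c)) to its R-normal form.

cons(cons(a, cons(cons(c, c), 0)), cons(cons(c, cons(a, a)), c))

1. cons(k(cons(cons(k(cons(cons(c, c), cons(cons(c, 0), cons(0, 0))), cons(c, c)), c), k(cons(cons(c, c), cons(c, cons(0, c))), cons(c, cons(a, c)))), cons(cons(a, cons(a, a)), cons(a, cons(cons(c, c), 0)))), cons(cons(c, cons(a, a)), c))  →  cons(k(cons(cons(c, c), k(cons(cons(c, c), cons(c, cons(0, c))), cons(c, cons(a, c)))), cons(cons(a, cons(a, a)), cons(a, cons(cons(c, c), 0)))), cons(cons(c, cons(a, a)), c))   [R4 at 1.1.1.1]
2. cons(k(cons(cons(c, c), k(cons(cons(c, c), cons(c, cons(0, c))), cons(c, cons(a, c)))), cons(cons(a, cons(a, a)), cons(a, cons(cons(c, c), 0)))), cons(cons(c, cons(a, a)), c))  →  cons(cons(a, cons(cons(c, c), 0)), cons(cons(c, cons(a, a)), c))   [R4 at 1]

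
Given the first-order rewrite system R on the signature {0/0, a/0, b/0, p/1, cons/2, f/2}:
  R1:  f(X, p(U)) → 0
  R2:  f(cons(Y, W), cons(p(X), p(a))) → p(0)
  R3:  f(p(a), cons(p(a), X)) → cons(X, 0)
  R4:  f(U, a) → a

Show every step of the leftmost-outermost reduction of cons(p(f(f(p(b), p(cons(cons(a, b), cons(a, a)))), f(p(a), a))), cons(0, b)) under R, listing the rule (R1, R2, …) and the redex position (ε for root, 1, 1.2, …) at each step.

1. cons(p(f(f(p(b), p(cons(cons(a, b), cons(a, a)))), f(p(a), a))), cons(0, b))  →  cons(p(f(0, f(p(a), a))), cons(0, b))   [R1 at 1.1.1]
2. cons(p(f(0, f(p(a), a))), cons(0, b))  →  cons(p(f(0, a)), cons(0, b))   [R4 at 1.1.2]
3. cons(p(f(0, a)), cons(0, b))  →  cons(p(a), cons(0, b))   [R4 at 1.1]

cons(p(a), cons(0, b))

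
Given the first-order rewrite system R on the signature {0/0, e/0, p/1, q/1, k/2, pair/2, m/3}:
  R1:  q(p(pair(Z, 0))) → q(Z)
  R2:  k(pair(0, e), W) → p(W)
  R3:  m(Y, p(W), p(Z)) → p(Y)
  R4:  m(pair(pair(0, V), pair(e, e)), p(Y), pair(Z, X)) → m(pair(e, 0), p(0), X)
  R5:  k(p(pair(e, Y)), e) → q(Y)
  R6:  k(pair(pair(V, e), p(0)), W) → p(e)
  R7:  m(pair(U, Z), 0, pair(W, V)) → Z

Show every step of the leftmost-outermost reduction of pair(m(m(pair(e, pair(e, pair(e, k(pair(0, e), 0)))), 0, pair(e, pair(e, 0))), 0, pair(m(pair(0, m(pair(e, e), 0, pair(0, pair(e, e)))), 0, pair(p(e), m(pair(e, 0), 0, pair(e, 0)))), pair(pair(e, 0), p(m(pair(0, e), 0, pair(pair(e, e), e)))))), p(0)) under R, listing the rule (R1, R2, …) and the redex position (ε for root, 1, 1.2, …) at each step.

pair(pair(e, p(0)), p(0))

1. pair(m(m(pair(e, pair(e, pair(e, k(pair(0, e), 0)))), 0, pair(e, pair(e, 0))), 0, pair(m(pair(0, m(pair(e, e), 0, pair(0, pair(e, e)))), 0, pair(p(e), m(pair(e, 0), 0, pair(e, 0)))), pair(pair(e, 0), p(m(pair(0, e), 0, pair(pair(e, e), e)))))), p(0))  →  pair(m(pair(e, pair(e, k(pair(0, e), 0))), 0, pair(m(pair(0, m(pair(e, e), 0, pair(0, pair(e, e)))), 0, pair(p(e), m(pair(e, 0), 0, pair(e, 0)))), pair(pair(e, 0), p(m(pair(0, e), 0, pair(pair(e, e), e)))))), p(0))   [R7 at 1.1]
2. pair(m(pair(e, pair(e, k(pair(0, e), 0))), 0, pair(m(pair(0, m(pair(e, e), 0, pair(0, pair(e, e)))), 0, pair(p(e), m(pair(e, 0), 0, pair(e, 0)))), pair(pair(e, 0), p(m(pair(0, e), 0, pair(pair(e, e), e)))))), p(0))  →  pair(pair(e, k(pair(0, e), 0)), p(0))   [R7 at 1]
3. pair(pair(e, k(pair(0, e), 0)), p(0))  →  pair(pair(e, p(0)), p(0))   [R2 at 1.2]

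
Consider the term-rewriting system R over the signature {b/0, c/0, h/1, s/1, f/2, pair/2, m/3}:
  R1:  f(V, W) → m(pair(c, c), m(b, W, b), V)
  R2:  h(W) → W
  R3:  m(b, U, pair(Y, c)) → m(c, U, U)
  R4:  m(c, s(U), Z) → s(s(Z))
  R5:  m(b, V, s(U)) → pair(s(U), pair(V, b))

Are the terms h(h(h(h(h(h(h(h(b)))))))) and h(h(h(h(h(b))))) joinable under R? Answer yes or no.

yes — NF(t₁) = b, NF(t₂) = b

Reduce t₁ = h(h(h(h(h(h(h(h(b)))))))):
1. h(h(h(h(h(h(h(h(b))))))))  →  h(h(h(h(h(h(h(b)))))))   [R2 at ε]
2. h(h(h(h(h(h(h(b)))))))  →  h(h(h(h(h(h(b))))))   [R2 at ε]
3. h(h(h(h(h(h(b))))))  →  h(h(h(h(h(b)))))   [R2 at ε]
4. h(h(h(h(h(b)))))  →  h(h(h(h(b))))   [R2 at ε]
5. h(h(h(h(b))))  →  h(h(h(b)))   [R2 at ε]
6. h(h(h(b)))  →  h(h(b))   [R2 at ε]
7. h(h(b))  →  h(b)   [R2 at ε]
8. h(b)  →  b   [R2 at ε]

Reduce t₂ = h(h(h(h(h(b))))):
1. h(h(h(h(h(b)))))  →  h(h(h(h(b))))   [R2 at ε]
2. h(h(h(h(b))))  →  h(h(h(b)))   [R2 at ε]
3. h(h(h(b)))  →  h(h(b))   [R2 at ε]
4. h(h(b))  →  h(b)   [R2 at ε]
5. h(b)  →  b   [R2 at ε]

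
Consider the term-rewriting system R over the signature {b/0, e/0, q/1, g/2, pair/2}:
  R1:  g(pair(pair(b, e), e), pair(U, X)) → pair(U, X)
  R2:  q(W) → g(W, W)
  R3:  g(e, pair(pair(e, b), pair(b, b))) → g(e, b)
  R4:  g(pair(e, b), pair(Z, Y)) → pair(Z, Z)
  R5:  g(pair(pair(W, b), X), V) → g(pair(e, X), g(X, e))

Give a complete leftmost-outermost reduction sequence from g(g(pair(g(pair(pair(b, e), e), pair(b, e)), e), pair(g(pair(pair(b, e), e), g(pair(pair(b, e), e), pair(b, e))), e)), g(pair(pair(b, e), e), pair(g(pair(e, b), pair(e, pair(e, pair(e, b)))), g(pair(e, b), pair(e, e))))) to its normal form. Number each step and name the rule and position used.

pair(pair(e, e), pair(e, e))

1. g(g(pair(g(pair(pair(b, e), e), pair(b, e)), e), pair(g(pair(pair(b, e), e), g(pair(pair(b, e), e), pair(b, e))), e)), g(pair(pair(b, e), e), pair(g(pair(e, b), pair(e, pair(e, pair(e, b)))), g(pair(e, b), pair(e, e)))))  →  g(g(pair(pair(b, e), e), pair(g(pair(pair(b, e), e), g(pair(pair(b, e), e), pair(b, e))), e)), g(pair(pair(b, e), e), pair(g(pair(e, b), pair(e, pair(e, pair(e, b)))), g(pair(e, b), pair(e, e)))))   [R1 at 1.1.1]
2. g(g(pair(pair(b, e), e), pair(g(pair(pair(b, e), e), g(pair(pair(b, e), e), pair(b, e))), e)), g(pair(pair(b, e), e), pair(g(pair(e, b), pair(e, pair(e, pair(e, b)))), g(pair(e, b), pair(e, e)))))  →  g(pair(g(pair(pair(b, e), e), g(pair(pair(b, e), e), pair(b, e))), e), g(pair(pair(b, e), e), pair(g(pair(e, b), pair(e, pair(e, pair(e, b)))), g(pair(e, b), pair(e, e)))))   [R1 at 1]
3. g(pair(g(pair(pair(b, e), e), g(pair(pair(b, e), e), pair(b, e))), e), g(pair(pair(b, e), e), pair(g(pair(e, b), pair(e, pair(e, pair(e, b)))), g(pair(e, b), pair(e, e)))))  →  g(pair(g(pair(pair(b, e), e), pair(b, e)), e), g(pair(pair(b, e), e), pair(g(pair(e, b), pair(e, pair(e, pair(e, b)))), g(pair(e, b), pair(e, e)))))   [R1 at 1.1.2]
4. g(pair(g(pair(pair(b, e), e), pair(b, e)), e), g(pair(pair(b, e), e), pair(g(pair(e, b), pair(e, pair(e, pair(e, b)))), g(pair(e, b), pair(e, e)))))  →  g(pair(pair(b, e), e), g(pair(pair(b, e), e), pair(g(pair(e, b), pair(e, pair(e, pair(e, b)))), g(pair(e, b), pair(e, e)))))   [R1 at 1.1]
5. g(pair(pair(b, e), e), g(pair(pair(b, e), e), pair(g(pair(e, b), pair(e, pair(e, pair(e, b)))), g(pair(e, b), pair(e, e)))))  →  g(pair(pair(b, e), e), pair(g(pair(e, b), pair(e, pair(e, pair(e, b)))), g(pair(e, b), pair(e, e))))   [R1 at 2]
6. g(pair(pair(b, e), e), pair(g(pair(e, b), pair(e, pair(e, pair(e, b)))), g(pair(e, b), pair(e, e))))  →  pair(g(pair(e, b), pair(e, pair(e, pair(e, b)))), g(pair(e, b), pair(e, e)))   [R1 at ε]
7. pair(g(pair(e, b), pair(e, pair(e, pair(e, b)))), g(pair(e, b), pair(e, e)))  →  pair(pair(e, e), g(pair(e, b), pair(e, e)))   [R4 at 1]
8. pair(pair(e, e), g(pair(e, b), pair(e, e)))  →  pair(pair(e, e), pair(e, e))   [R4 at 2]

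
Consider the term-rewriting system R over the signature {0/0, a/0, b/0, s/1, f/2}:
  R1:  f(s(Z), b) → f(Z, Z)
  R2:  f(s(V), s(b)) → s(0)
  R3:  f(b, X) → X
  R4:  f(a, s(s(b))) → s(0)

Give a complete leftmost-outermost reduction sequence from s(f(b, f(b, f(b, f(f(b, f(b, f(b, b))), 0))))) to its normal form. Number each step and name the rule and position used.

s(0)

1. s(f(b, f(b, f(b, f(f(b, f(b, f(b, b))), 0)))))  →  s(f(b, f(b, f(f(b, f(b, f(b, b))), 0))))   [R3 at 1]
2. s(f(b, f(b, f(f(b, f(b, f(b, b))), 0))))  →  s(f(b, f(f(b, f(b, f(b, b))), 0)))   [R3 at 1]
3. s(f(b, f(f(b, f(b, f(b, b))), 0)))  →  s(f(f(b, f(b, f(b, b))), 0))   [R3 at 1]
4. s(f(f(b, f(b, f(b, b))), 0))  →  s(f(f(b, f(b, b)), 0))   [R3 at 1.1]
5. s(f(f(b, f(b, b)), 0))  →  s(f(f(b, b), 0))   [R3 at 1.1]
6. s(f(f(b, b), 0))  →  s(f(b, 0))   [R3 at 1.1]
7. s(f(b, 0))  →  s(0)   [R3 at 1]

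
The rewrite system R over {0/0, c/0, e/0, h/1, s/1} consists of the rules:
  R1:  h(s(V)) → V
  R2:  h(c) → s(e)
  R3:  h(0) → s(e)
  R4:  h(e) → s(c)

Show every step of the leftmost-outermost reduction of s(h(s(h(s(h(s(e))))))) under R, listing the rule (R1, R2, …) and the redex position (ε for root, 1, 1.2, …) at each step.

s(e)

1. s(h(s(h(s(h(s(e)))))))  →  s(h(s(h(s(e)))))   [R1 at 1]
2. s(h(s(h(s(e)))))  →  s(h(s(e)))   [R1 at 1]
3. s(h(s(e)))  →  s(e)   [R1 at 1]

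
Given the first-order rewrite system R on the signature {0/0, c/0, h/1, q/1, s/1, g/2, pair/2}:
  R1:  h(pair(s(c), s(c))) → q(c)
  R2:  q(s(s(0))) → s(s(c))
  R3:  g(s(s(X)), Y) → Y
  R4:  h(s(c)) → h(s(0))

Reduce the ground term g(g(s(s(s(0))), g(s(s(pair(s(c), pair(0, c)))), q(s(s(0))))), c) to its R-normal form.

1. g(g(s(s(s(0))), g(s(s(pair(s(c), pair(0, c)))), q(s(s(0))))), c)  →  g(g(s(s(pair(s(c), pair(0, c)))), q(s(s(0)))), c)   [R3 at 1]
2. g(g(s(s(pair(s(c), pair(0, c)))), q(s(s(0)))), c)  →  g(q(s(s(0))), c)   [R3 at 1]
3. g(q(s(s(0))), c)  →  g(s(s(c)), c)   [R2 at 1]
4. g(s(s(c)), c)  →  c   [R3 at ε]

c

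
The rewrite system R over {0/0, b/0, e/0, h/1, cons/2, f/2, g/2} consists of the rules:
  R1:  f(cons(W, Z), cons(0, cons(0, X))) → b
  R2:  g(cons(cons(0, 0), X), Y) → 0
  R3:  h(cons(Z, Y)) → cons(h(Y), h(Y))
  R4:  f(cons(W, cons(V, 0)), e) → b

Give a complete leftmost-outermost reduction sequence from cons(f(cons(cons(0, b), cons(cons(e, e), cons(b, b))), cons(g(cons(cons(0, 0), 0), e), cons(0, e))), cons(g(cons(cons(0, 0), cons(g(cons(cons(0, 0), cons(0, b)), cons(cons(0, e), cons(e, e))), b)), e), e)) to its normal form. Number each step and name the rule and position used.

cons(b, cons(0, e))

1. cons(f(cons(cons(0, b), cons(cons(e, e), cons(b, b))), cons(g(cons(cons(0, 0), 0), e), cons(0, e))), cons(g(cons(cons(0, 0), cons(g(cons(cons(0, 0), cons(0, b)), cons(cons(0, e), cons(e, e))), b)), e), e))  →  cons(f(cons(cons(0, b), cons(cons(e, e), cons(b, b))), cons(0, cons(0, e))), cons(g(cons(cons(0, 0), cons(g(cons(cons(0, 0), cons(0, b)), cons(cons(0, e), cons(e, e))), b)), e), e))   [R2 at 1.2.1]
2. cons(f(cons(cons(0, b), cons(cons(e, e), cons(b, b))), cons(0, cons(0, e))), cons(g(cons(cons(0, 0), cons(g(cons(cons(0, 0), cons(0, b)), cons(cons(0, e), cons(e, e))), b)), e), e))  →  cons(b, cons(g(cons(cons(0, 0), cons(g(cons(cons(0, 0), cons(0, b)), cons(cons(0, e), cons(e, e))), b)), e), e))   [R1 at 1]
3. cons(b, cons(g(cons(cons(0, 0), cons(g(cons(cons(0, 0), cons(0, b)), cons(cons(0, e), cons(e, e))), b)), e), e))  →  cons(b, cons(0, e))   [R2 at 2.1]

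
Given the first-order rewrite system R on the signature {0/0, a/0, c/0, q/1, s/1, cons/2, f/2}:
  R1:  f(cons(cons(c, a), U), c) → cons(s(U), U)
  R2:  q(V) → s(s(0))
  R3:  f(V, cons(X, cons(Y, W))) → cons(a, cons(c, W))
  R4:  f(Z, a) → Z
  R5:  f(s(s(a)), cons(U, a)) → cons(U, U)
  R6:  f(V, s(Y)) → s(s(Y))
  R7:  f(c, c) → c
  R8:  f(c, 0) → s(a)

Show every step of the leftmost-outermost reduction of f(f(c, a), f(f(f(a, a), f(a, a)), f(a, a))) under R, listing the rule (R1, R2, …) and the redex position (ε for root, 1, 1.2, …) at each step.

c

1. f(f(c, a), f(f(f(a, a), f(a, a)), f(a, a)))  →  f(c, f(f(f(a, a), f(a, a)), f(a, a)))   [R4 at 1]
2. f(c, f(f(f(a, a), f(a, a)), f(a, a)))  →  f(c, f(f(a, f(a, a)), f(a, a)))   [R4 at 2.1.1]
3. f(c, f(f(a, f(a, a)), f(a, a)))  →  f(c, f(f(a, a), f(a, a)))   [R4 at 2.1.2]
4. f(c, f(f(a, a), f(a, a)))  →  f(c, f(a, f(a, a)))   [R4 at 2.1]
5. f(c, f(a, f(a, a)))  →  f(c, f(a, a))   [R4 at 2.2]
6. f(c, f(a, a))  →  f(c, a)   [R4 at 2]
7. f(c, a)  →  c   [R4 at ε]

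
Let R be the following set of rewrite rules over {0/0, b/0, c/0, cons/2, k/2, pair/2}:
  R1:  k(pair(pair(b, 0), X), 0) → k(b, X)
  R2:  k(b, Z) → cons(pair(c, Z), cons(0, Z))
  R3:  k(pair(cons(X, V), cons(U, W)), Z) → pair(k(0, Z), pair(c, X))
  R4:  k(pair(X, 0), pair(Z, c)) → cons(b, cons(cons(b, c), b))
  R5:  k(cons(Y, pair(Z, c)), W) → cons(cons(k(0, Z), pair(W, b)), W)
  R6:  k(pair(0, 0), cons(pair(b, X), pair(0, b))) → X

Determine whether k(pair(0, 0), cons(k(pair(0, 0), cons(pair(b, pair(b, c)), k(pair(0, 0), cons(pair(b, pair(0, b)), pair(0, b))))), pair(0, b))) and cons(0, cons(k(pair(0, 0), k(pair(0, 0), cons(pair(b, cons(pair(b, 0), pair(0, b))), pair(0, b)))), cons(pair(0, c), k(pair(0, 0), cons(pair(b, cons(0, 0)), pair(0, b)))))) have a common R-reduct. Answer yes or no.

no — NF(t₁) = c, NF(t₂) = cons(0, cons(0, cons(pair(0, c), cons(0, 0))))

Reduce t₁ = k(pair(0, 0), cons(k(pair(0, 0), cons(pair(b, pair(b, c)), k(pair(0, 0), cons(pair(b, pair(0, b)), pair(0, b))))), pair(0, b))):
1. k(pair(0, 0), cons(k(pair(0, 0), cons(pair(b, pair(b, c)), k(pair(0, 0), cons(pair(b, pair(0, b)), pair(0, b))))), pair(0, b)))  →  k(pair(0, 0), cons(k(pair(0, 0), cons(pair(b, pair(b, c)), pair(0, b))), pair(0, b)))   [R6 at 2.1.2.2]
2. k(pair(0, 0), cons(k(pair(0, 0), cons(pair(b, pair(b, c)), pair(0, b))), pair(0, b)))  →  k(pair(0, 0), cons(pair(b, c), pair(0, b)))   [R6 at 2.1]
3. k(pair(0, 0), cons(pair(b, c), pair(0, b)))  →  c   [R6 at ε]

Reduce t₂ = cons(0, cons(k(pair(0, 0), k(pair(0, 0), cons(pair(b, cons(pair(b, 0), pair(0, b))), pair(0, b)))), cons(pair(0, c), k(pair(0, 0), cons(pair(b, cons(0, 0)), pair(0, b)))))):
1. cons(0, cons(k(pair(0, 0), k(pair(0, 0), cons(pair(b, cons(pair(b, 0), pair(0, b))), pair(0, b)))), cons(pair(0, c), k(pair(0, 0), cons(pair(b, cons(0, 0)), pair(0, b))))))  →  cons(0, cons(k(pair(0, 0), cons(pair(b, 0), pair(0, b))), cons(pair(0, c), k(pair(0, 0), cons(pair(b, cons(0, 0)), pair(0, b))))))   [R6 at 2.1.2]
2. cons(0, cons(k(pair(0, 0), cons(pair(b, 0), pair(0, b))), cons(pair(0, c), k(pair(0, 0), cons(pair(b, cons(0, 0)), pair(0, b))))))  →  cons(0, cons(0, cons(pair(0, c), k(pair(0, 0), cons(pair(b, cons(0, 0)), pair(0, b))))))   [R6 at 2.1]
3. cons(0, cons(0, cons(pair(0, c), k(pair(0, 0), cons(pair(b, cons(0, 0)), pair(0, b))))))  →  cons(0, cons(0, cons(pair(0, c), cons(0, 0))))   [R6 at 2.2.2]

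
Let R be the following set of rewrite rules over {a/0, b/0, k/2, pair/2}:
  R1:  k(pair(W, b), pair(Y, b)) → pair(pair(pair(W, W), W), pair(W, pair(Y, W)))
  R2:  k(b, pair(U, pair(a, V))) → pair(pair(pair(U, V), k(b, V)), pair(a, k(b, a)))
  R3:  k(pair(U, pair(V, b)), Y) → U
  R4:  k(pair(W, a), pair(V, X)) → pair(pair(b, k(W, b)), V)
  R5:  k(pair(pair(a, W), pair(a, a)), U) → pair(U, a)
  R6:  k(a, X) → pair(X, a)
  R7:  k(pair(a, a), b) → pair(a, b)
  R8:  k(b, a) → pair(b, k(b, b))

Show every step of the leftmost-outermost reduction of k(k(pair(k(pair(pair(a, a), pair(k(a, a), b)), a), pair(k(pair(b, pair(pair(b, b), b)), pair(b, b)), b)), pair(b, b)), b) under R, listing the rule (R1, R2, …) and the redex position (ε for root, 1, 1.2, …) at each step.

1. k(k(pair(k(pair(pair(a, a), pair(k(a, a), b)), a), pair(k(pair(b, pair(pair(b, b), b)), pair(b, b)), b)), pair(b, b)), b)  →  k(k(pair(pair(a, a), pair(k(a, a), b)), a), b)   [R3 at 1]
2. k(k(pair(pair(a, a), pair(k(a, a), b)), a), b)  →  k(pair(a, a), b)   [R3 at 1]
3. k(pair(a, a), b)  →  pair(a, b)   [R7 at ε]

pair(a, b)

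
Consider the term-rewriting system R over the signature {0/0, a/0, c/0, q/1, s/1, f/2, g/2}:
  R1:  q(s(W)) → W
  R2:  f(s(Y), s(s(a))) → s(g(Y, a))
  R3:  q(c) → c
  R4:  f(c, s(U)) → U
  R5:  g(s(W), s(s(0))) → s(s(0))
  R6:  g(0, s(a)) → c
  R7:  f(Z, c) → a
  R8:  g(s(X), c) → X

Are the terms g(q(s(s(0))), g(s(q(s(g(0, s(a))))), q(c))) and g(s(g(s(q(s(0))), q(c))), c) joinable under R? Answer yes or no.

Reduce t₁ = g(q(s(s(0))), g(s(q(s(g(0, s(a))))), q(c))):
1. g(q(s(s(0))), g(s(q(s(g(0, s(a))))), q(c)))  →  g(s(0), g(s(q(s(g(0, s(a))))), q(c)))   [R1 at 1]
2. g(s(0), g(s(q(s(g(0, s(a))))), q(c)))  →  g(s(0), g(s(g(0, s(a))), q(c)))   [R1 at 2.1.1]
3. g(s(0), g(s(g(0, s(a))), q(c)))  →  g(s(0), g(s(c), q(c)))   [R6 at 2.1.1]
4. g(s(0), g(s(c), q(c)))  →  g(s(0), g(s(c), c))   [R3 at 2.2]
5. g(s(0), g(s(c), c))  →  g(s(0), c)   [R8 at 2]
6. g(s(0), c)  →  0   [R8 at ε]

Reduce t₂ = g(s(g(s(q(s(0))), q(c))), c):
1. g(s(g(s(q(s(0))), q(c))), c)  →  g(s(q(s(0))), q(c))   [R8 at ε]
2. g(s(q(s(0))), q(c))  →  g(s(0), q(c))   [R1 at 1.1]
3. g(s(0), q(c))  →  g(s(0), c)   [R3 at 2]
4. g(s(0), c)  →  0   [R8 at ε]

yes — NF(t₁) = 0, NF(t₂) = 0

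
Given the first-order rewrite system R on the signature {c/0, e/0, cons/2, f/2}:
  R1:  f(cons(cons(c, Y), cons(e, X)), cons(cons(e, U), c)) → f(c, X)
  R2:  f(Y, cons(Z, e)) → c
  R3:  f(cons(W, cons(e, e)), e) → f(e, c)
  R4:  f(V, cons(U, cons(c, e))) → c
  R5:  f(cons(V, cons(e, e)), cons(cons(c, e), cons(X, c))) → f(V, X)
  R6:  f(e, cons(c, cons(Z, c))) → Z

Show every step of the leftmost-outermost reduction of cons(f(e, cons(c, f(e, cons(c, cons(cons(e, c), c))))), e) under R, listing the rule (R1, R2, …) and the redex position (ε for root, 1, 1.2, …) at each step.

1. cons(f(e, cons(c, f(e, cons(c, cons(cons(e, c), c))))), e)  →  cons(f(e, cons(c, cons(e, c))), e)   [R6 at 1.2.2]
2. cons(f(e, cons(c, cons(e, c))), e)  →  cons(e, e)   [R6 at 1]

cons(e, e)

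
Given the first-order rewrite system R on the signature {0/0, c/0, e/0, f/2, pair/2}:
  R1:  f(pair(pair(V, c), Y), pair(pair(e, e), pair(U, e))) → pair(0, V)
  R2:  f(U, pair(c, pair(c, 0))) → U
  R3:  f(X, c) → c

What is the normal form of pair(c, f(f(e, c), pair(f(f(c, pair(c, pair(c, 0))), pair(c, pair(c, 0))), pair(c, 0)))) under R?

pair(c, c)

1. pair(c, f(f(e, c), pair(f(f(c, pair(c, pair(c, 0))), pair(c, pair(c, 0))), pair(c, 0))))  →  pair(c, f(c, pair(f(f(c, pair(c, pair(c, 0))), pair(c, pair(c, 0))), pair(c, 0))))   [R3 at 2.1]
2. pair(c, f(c, pair(f(f(c, pair(c, pair(c, 0))), pair(c, pair(c, 0))), pair(c, 0))))  →  pair(c, f(c, pair(f(c, pair(c, pair(c, 0))), pair(c, 0))))   [R2 at 2.2.1]
3. pair(c, f(c, pair(f(c, pair(c, pair(c, 0))), pair(c, 0))))  →  pair(c, f(c, pair(c, pair(c, 0))))   [R2 at 2.2.1]
4. pair(c, f(c, pair(c, pair(c, 0))))  →  pair(c, c)   [R2 at 2]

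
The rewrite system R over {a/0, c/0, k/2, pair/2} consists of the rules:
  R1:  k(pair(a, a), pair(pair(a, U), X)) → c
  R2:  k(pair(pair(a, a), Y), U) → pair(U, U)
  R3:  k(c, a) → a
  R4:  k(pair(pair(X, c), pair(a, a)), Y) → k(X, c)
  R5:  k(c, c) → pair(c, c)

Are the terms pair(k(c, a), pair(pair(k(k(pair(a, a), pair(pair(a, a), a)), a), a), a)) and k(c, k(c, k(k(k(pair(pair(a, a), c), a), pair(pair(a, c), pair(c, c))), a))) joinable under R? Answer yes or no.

Reduce t₁ = pair(k(c, a), pair(pair(k(k(pair(a, a), pair(pair(a, a), a)), a), a), a)):
1. pair(k(c, a), pair(pair(k(k(pair(a, a), pair(pair(a, a), a)), a), a), a))  →  pair(a, pair(pair(k(k(pair(a, a), pair(pair(a, a), a)), a), a), a))   [R3 at 1]
2. pair(a, pair(pair(k(k(pair(a, a), pair(pair(a, a), a)), a), a), a))  →  pair(a, pair(pair(k(c, a), a), a))   [R1 at 2.1.1.1]
3. pair(a, pair(pair(k(c, a), a), a))  →  pair(a, pair(pair(a, a), a))   [R3 at 2.1.1]

Reduce t₂ = k(c, k(c, k(k(k(pair(pair(a, a), c), a), pair(pair(a, c), pair(c, c))), a))):
1. k(c, k(c, k(k(k(pair(pair(a, a), c), a), pair(pair(a, c), pair(c, c))), a)))  →  k(c, k(c, k(k(pair(a, a), pair(pair(a, c), pair(c, c))), a)))   [R2 at 2.2.1.1]
2. k(c, k(c, k(k(pair(a, a), pair(pair(a, c), pair(c, c))), a)))  →  k(c, k(c, k(c, a)))   [R1 at 2.2.1]
3. k(c, k(c, k(c, a)))  →  k(c, k(c, a))   [R3 at 2.2]
4. k(c, k(c, a))  →  k(c, a)   [R3 at 2]
5. k(c, a)  →  a   [R3 at ε]

no — NF(t₁) = pair(a, pair(pair(a, a), a)), NF(t₂) = a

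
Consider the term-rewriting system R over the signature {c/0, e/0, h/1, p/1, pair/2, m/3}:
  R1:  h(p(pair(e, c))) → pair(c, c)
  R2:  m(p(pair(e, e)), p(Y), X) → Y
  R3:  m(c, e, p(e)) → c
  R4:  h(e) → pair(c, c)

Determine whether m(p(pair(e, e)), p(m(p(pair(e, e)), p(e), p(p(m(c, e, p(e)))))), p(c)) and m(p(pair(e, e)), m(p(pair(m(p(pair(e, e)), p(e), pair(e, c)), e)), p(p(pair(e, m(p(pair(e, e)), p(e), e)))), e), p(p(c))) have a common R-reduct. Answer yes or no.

no — NF(t₁) = e, NF(t₂) = pair(e, e)

Reduce t₁ = m(p(pair(e, e)), p(m(p(pair(e, e)), p(e), p(p(m(c, e, p(e)))))), p(c)):
1. m(p(pair(e, e)), p(m(p(pair(e, e)), p(e), p(p(m(c, e, p(e)))))), p(c))  →  m(p(pair(e, e)), p(e), p(p(m(c, e, p(e)))))   [R2 at ε]
2. m(p(pair(e, e)), p(e), p(p(m(c, e, p(e)))))  →  e   [R2 at ε]

Reduce t₂ = m(p(pair(e, e)), m(p(pair(m(p(pair(e, e)), p(e), pair(e, c)), e)), p(p(pair(e, m(p(pair(e, e)), p(e), e)))), e), p(p(c))):
1. m(p(pair(e, e)), m(p(pair(m(p(pair(e, e)), p(e), pair(e, c)), e)), p(p(pair(e, m(p(pair(e, e)), p(e), e)))), e), p(p(c)))  →  m(p(pair(e, e)), m(p(pair(e, e)), p(p(pair(e, m(p(pair(e, e)), p(e), e)))), e), p(p(c)))   [R2 at 2.1.1.1]
2. m(p(pair(e, e)), m(p(pair(e, e)), p(p(pair(e, m(p(pair(e, e)), p(e), e)))), e), p(p(c)))  →  m(p(pair(e, e)), p(pair(e, m(p(pair(e, e)), p(e), e))), p(p(c)))   [R2 at 2]
3. m(p(pair(e, e)), p(pair(e, m(p(pair(e, e)), p(e), e))), p(p(c)))  →  pair(e, m(p(pair(e, e)), p(e), e))   [R2 at ε]
4. pair(e, m(p(pair(e, e)), p(e), e))  →  pair(e, e)   [R2 at 2]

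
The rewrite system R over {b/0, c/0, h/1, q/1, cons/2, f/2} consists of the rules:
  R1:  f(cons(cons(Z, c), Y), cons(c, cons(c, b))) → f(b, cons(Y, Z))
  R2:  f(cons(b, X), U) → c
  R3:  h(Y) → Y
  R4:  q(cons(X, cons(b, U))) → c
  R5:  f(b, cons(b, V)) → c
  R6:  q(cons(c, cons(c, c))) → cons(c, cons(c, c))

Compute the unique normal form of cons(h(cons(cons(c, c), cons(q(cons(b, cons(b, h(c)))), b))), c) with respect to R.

cons(cons(cons(c, c), cons(c, b)), c)

1. cons(h(cons(cons(c, c), cons(q(cons(b, cons(b, h(c)))), b))), c)  →  cons(cons(cons(c, c), cons(q(cons(b, cons(b, h(c)))), b)), c)   [R3 at 1]
2. cons(cons(cons(c, c), cons(q(cons(b, cons(b, h(c)))), b)), c)  →  cons(cons(cons(c, c), cons(c, b)), c)   [R4 at 1.2.1]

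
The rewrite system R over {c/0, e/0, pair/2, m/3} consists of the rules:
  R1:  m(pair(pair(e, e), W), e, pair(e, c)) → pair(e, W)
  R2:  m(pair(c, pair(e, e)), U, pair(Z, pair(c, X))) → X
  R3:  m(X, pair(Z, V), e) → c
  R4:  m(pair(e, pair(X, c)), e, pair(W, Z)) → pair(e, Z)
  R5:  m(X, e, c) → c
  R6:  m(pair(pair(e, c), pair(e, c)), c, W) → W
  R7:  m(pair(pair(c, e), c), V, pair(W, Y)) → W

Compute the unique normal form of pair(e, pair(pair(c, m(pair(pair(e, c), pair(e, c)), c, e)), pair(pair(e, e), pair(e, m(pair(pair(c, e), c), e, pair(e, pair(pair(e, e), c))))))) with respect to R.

1. pair(e, pair(pair(c, m(pair(pair(e, c), pair(e, c)), c, e)), pair(pair(e, e), pair(e, m(pair(pair(c, e), c), e, pair(e, pair(pair(e, e), c)))))))  →  pair(e, pair(pair(c, e), pair(pair(e, e), pair(e, m(pair(pair(c, e), c), e, pair(e, pair(pair(e, e), c)))))))   [R6 at 2.1.2]
2. pair(e, pair(pair(c, e), pair(pair(e, e), pair(e, m(pair(pair(c, e), c), e, pair(e, pair(pair(e, e), c)))))))  →  pair(e, pair(pair(c, e), pair(pair(e, e), pair(e, e))))   [R7 at 2.2.2.2]

pair(e, pair(pair(c, e), pair(pair(e, e), pair(e, e))))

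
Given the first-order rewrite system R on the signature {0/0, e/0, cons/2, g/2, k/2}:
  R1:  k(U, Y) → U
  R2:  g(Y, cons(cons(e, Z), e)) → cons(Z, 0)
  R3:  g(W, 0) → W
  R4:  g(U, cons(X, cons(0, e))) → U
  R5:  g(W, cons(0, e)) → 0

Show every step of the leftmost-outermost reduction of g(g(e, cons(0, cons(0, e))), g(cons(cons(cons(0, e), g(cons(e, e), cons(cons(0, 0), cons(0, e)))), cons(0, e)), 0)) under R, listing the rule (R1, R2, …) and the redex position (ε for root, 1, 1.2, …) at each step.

e

1. g(g(e, cons(0, cons(0, e))), g(cons(cons(cons(0, e), g(cons(e, e), cons(cons(0, 0), cons(0, e)))), cons(0, e)), 0))  →  g(e, g(cons(cons(cons(0, e), g(cons(e, e), cons(cons(0, 0), cons(0, e)))), cons(0, e)), 0))   [R4 at 1]
2. g(e, g(cons(cons(cons(0, e), g(cons(e, e), cons(cons(0, 0), cons(0, e)))), cons(0, e)), 0))  →  g(e, cons(cons(cons(0, e), g(cons(e, e), cons(cons(0, 0), cons(0, e)))), cons(0, e)))   [R3 at 2]
3. g(e, cons(cons(cons(0, e), g(cons(e, e), cons(cons(0, 0), cons(0, e)))), cons(0, e)))  →  e   [R4 at ε]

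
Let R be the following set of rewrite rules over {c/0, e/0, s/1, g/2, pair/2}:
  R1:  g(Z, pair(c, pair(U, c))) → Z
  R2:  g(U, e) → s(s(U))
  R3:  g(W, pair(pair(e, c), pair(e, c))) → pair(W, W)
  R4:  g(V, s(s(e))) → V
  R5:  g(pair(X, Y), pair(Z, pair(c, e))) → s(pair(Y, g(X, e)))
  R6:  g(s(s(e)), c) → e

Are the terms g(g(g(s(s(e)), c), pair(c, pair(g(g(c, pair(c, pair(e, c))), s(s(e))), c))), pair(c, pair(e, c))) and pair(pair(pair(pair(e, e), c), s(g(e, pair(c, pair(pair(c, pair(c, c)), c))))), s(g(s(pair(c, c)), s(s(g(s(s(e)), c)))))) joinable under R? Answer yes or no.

Reduce t₁ = g(g(g(s(s(e)), c), pair(c, pair(g(g(c, pair(c, pair(e, c))), s(s(e))), c))), pair(c, pair(e, c))):
1. g(g(g(s(s(e)), c), pair(c, pair(g(g(c, pair(c, pair(e, c))), s(s(e))), c))), pair(c, pair(e, c)))  →  g(g(s(s(e)), c), pair(c, pair(g(g(c, pair(c, pair(e, c))), s(s(e))), c)))   [R1 at ε]
2. g(g(s(s(e)), c), pair(c, pair(g(g(c, pair(c, pair(e, c))), s(s(e))), c)))  →  g(s(s(e)), c)   [R1 at ε]
3. g(s(s(e)), c)  →  e   [R6 at ε]

Reduce t₂ = pair(pair(pair(pair(e, e), c), s(g(e, pair(c, pair(pair(c, pair(c, c)), c))))), s(g(s(pair(c, c)), s(s(g(s(s(e)), c)))))):
1. pair(pair(pair(pair(e, e), c), s(g(e, pair(c, pair(pair(c, pair(c, c)), c))))), s(g(s(pair(c, c)), s(s(g(s(s(e)), c))))))  →  pair(pair(pair(pair(e, e), c), s(e)), s(g(s(pair(c, c)), s(s(g(s(s(e)), c))))))   [R1 at 1.2.1]
2. pair(pair(pair(pair(e, e), c), s(e)), s(g(s(pair(c, c)), s(s(g(s(s(e)), c))))))  →  pair(pair(pair(pair(e, e), c), s(e)), s(g(s(pair(c, c)), s(s(e)))))   [R6 at 2.1.2.1.1]
3. pair(pair(pair(pair(e, e), c), s(e)), s(g(s(pair(c, c)), s(s(e)))))  →  pair(pair(pair(pair(e, e), c), s(e)), s(s(pair(c, c))))   [R4 at 2.1]

no — NF(t₁) = e, NF(t₂) = pair(pair(pair(pair(e, e), c), s(e)), s(s(pair(c, c))))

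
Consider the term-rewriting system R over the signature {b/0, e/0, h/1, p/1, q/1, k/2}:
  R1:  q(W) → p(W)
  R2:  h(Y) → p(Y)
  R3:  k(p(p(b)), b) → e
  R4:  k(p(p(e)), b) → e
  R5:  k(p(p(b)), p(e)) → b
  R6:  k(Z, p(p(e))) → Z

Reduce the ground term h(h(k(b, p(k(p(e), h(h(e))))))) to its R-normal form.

1. h(h(k(b, p(k(p(e), h(h(e)))))))  →  p(h(k(b, p(k(p(e), h(h(e)))))))   [R2 at ε]
2. p(h(k(b, p(k(p(e), h(h(e)))))))  →  p(p(k(b, p(k(p(e), h(h(e)))))))   [R2 at 1]
3. p(p(k(b, p(k(p(e), h(h(e)))))))  →  p(p(k(b, p(k(p(e), p(h(e)))))))   [R2 at 1.1.2.1.2]
4. p(p(k(b, p(k(p(e), p(h(e)))))))  →  p(p(k(b, p(k(p(e), p(p(e)))))))   [R2 at 1.1.2.1.2.1]
5. p(p(k(b, p(k(p(e), p(p(e)))))))  →  p(p(k(b, p(p(e)))))   [R6 at 1.1.2.1]
6. p(p(k(b, p(p(e)))))  →  p(p(b))   [R6 at 1.1]

p(p(b))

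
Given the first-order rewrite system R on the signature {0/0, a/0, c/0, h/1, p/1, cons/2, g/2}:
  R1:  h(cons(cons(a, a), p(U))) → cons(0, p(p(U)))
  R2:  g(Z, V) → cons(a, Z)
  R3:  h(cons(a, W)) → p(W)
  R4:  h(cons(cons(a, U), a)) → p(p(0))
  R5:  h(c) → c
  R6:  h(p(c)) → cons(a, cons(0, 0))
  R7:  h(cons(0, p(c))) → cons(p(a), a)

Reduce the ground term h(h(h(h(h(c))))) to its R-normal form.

1. h(h(h(h(h(c)))))  →  h(h(h(h(c))))   [R5 at 1.1.1.1]
2. h(h(h(h(c))))  →  h(h(h(c)))   [R5 at 1.1.1]
3. h(h(h(c)))  →  h(h(c))   [R5 at 1.1]
4. h(h(c))  →  h(c)   [R5 at 1]
5. h(c)  →  c   [R5 at ε]

c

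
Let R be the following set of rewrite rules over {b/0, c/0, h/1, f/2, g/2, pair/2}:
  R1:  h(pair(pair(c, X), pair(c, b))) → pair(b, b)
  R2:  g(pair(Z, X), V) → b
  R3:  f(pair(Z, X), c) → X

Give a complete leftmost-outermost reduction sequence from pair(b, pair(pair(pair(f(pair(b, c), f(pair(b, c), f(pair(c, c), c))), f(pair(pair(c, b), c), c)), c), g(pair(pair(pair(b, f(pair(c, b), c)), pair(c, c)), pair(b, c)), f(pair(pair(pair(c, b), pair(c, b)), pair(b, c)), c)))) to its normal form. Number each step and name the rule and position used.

pair(b, pair(pair(pair(c, c), c), b))

1. pair(b, pair(pair(pair(f(pair(b, c), f(pair(b, c), f(pair(c, c), c))), f(pair(pair(c, b), c), c)), c), g(pair(pair(pair(b, f(pair(c, b), c)), pair(c, c)), pair(b, c)), f(pair(pair(pair(c, b), pair(c, b)), pair(b, c)), c))))  →  pair(b, pair(pair(pair(f(pair(b, c), f(pair(b, c), c)), f(pair(pair(c, b), c), c)), c), g(pair(pair(pair(b, f(pair(c, b), c)), pair(c, c)), pair(b, c)), f(pair(pair(pair(c, b), pair(c, b)), pair(b, c)), c))))   [R3 at 2.1.1.1.2.2]
2. pair(b, pair(pair(pair(f(pair(b, c), f(pair(b, c), c)), f(pair(pair(c, b), c), c)), c), g(pair(pair(pair(b, f(pair(c, b), c)), pair(c, c)), pair(b, c)), f(pair(pair(pair(c, b), pair(c, b)), pair(b, c)), c))))  →  pair(b, pair(pair(pair(f(pair(b, c), c), f(pair(pair(c, b), c), c)), c), g(pair(pair(pair(b, f(pair(c, b), c)), pair(c, c)), pair(b, c)), f(pair(pair(pair(c, b), pair(c, b)), pair(b, c)), c))))   [R3 at 2.1.1.1.2]
3. pair(b, pair(pair(pair(f(pair(b, c), c), f(pair(pair(c, b), c), c)), c), g(pair(pair(pair(b, f(pair(c, b), c)), pair(c, c)), pair(b, c)), f(pair(pair(pair(c, b), pair(c, b)), pair(b, c)), c))))  →  pair(b, pair(pair(pair(c, f(pair(pair(c, b), c), c)), c), g(pair(pair(pair(b, f(pair(c, b), c)), pair(c, c)), pair(b, c)), f(pair(pair(pair(c, b), pair(c, b)), pair(b, c)), c))))   [R3 at 2.1.1.1]
4. pair(b, pair(pair(pair(c, f(pair(pair(c, b), c), c)), c), g(pair(pair(pair(b, f(pair(c, b), c)), pair(c, c)), pair(b, c)), f(pair(pair(pair(c, b), pair(c, b)), pair(b, c)), c))))  →  pair(b, pair(pair(pair(c, c), c), g(pair(pair(pair(b, f(pair(c, b), c)), pair(c, c)), pair(b, c)), f(pair(pair(pair(c, b), pair(c, b)), pair(b, c)), c))))   [R3 at 2.1.1.2]
5. pair(b, pair(pair(pair(c, c), c), g(pair(pair(pair(b, f(pair(c, b), c)), pair(c, c)), pair(b, c)), f(pair(pair(pair(c, b), pair(c, b)), pair(b, c)), c))))  →  pair(b, pair(pair(pair(c, c), c), b))   [R2 at 2.2]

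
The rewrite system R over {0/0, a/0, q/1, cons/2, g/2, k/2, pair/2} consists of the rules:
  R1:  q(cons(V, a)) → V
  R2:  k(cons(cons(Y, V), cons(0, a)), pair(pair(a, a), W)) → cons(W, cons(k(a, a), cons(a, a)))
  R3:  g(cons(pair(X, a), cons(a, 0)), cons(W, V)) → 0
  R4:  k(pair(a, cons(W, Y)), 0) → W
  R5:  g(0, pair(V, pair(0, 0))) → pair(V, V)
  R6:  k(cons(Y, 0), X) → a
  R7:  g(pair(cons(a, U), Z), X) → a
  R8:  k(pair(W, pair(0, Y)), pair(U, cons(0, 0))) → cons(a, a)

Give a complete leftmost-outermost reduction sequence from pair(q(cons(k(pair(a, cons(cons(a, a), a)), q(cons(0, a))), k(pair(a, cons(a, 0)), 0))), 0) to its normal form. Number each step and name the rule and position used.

1. pair(q(cons(k(pair(a, cons(cons(a, a), a)), q(cons(0, a))), k(pair(a, cons(a, 0)), 0))), 0)  →  pair(q(cons(k(pair(a, cons(cons(a, a), a)), 0), k(pair(a, cons(a, 0)), 0))), 0)   [R1 at 1.1.1.2]
2. pair(q(cons(k(pair(a, cons(cons(a, a), a)), 0), k(pair(a, cons(a, 0)), 0))), 0)  →  pair(q(cons(cons(a, a), k(pair(a, cons(a, 0)), 0))), 0)   [R4 at 1.1.1]
3. pair(q(cons(cons(a, a), k(pair(a, cons(a, 0)), 0))), 0)  →  pair(q(cons(cons(a, a), a)), 0)   [R4 at 1.1.2]
4. pair(q(cons(cons(a, a), a)), 0)  →  pair(cons(a, a), 0)   [R1 at 1]

pair(cons(a, a), 0)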